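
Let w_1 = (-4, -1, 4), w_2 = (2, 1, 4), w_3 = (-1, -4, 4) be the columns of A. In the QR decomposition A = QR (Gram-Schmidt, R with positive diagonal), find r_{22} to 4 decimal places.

r_{22} = 4.4176

w_1 = (-4, -1, 4); ‖w_1‖ = 5.7446, so q_1 = (-0.6963, -0.1741, 0.6963).
q_1·w_2 = (-0.6963)·2 + (-0.1741)·1 + 0.6963·4 = 1.2185.
u_2 = w_2 − 1.2185·q_1 = (2.8485, 1.2121, 3.1515).
r_{22} = ‖u_2‖ = 4.4176.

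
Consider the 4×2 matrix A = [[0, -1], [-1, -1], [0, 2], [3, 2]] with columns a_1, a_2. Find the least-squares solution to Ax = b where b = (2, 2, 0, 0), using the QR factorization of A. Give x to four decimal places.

a_1 = (0, -1, 0, 3); ‖a_1‖ = 3.1623, so e_1 = (0.0000, -0.3162, 0.0000, 0.9487).
e_1·a_2 = 0.0000·(-1) + (-0.3162)·(-1) + 0.0000·2 + 0.9487·2 = 2.2136.
u_2 = a_2 − 2.2136·e_1 = (-1.0000, -0.3000, 2.0000, -0.1000).
‖u_2‖ = 2.2583, so e_2 = (-0.4428, -0.1328, 0.8856, -0.0443).
Qᵀb = (-0.6325, -1.1513).
Back-substitute: x_2 = -1.1513/2.2583 = -0.5098.
x_1 = (-0.6325 − 2.2136·(-0.5098))/3.1623 = 0.1569.

x = (0.1569, -0.5098)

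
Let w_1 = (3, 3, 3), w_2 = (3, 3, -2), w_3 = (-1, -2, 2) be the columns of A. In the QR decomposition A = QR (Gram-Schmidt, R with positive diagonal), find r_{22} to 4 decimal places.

w_1 = (3, 3, 3); ‖w_1‖ = 5.1962, so q_1 = (0.5774, 0.5774, 0.5774).
q_1·w_2 = 0.5774·3 + 0.5774·3 + 0.5774·(-2) = 2.3094.
u_2 = w_2 − 2.3094·q_1 = (1.6667, 1.6667, -3.3333).
r_{22} = ‖u_2‖ = 4.0825.

r_{22} = 4.0825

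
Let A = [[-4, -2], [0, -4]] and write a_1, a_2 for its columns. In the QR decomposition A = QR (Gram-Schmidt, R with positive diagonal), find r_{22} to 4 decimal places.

r_{22} = 4.0000

a_1 = (-4, 0); ‖a_1‖ = 4.0000, so e_1 = (-1.0000, 0.0000).
e_1·a_2 = (-1.0000)·(-2) + 0.0000·(-4) = 2.0000.
u_2 = a_2 − 2.0000·e_1 = (0.0000, -4.0000).
r_{22} = ‖u_2‖ = 4.0000.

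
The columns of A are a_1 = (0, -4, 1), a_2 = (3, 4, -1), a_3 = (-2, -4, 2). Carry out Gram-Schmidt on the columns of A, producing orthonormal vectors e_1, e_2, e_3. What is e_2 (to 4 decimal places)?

a_1 = (0, -4, 1); ‖a_1‖ = 4.1231, so e_1 = (0.0000, -0.9701, 0.2425).
e_1·a_2 = 0.0000·3 + (-0.9701)·4 + 0.2425·(-1) = -4.1231.
u_2 = a_2 + 4.1231·e_1 = (3.0000, 0.0000, 0.0000).
‖u_2‖ = 3.0000, so e_2 = (1.0000, 0.0000, 0.0000).

e_2 = (1.0000, 0.0000, 0.0000)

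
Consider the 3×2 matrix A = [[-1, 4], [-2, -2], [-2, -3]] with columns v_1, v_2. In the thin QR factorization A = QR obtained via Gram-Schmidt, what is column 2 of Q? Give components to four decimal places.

v_1 = (-1, -2, -2); ‖v_1‖ = 3.0000, so e_1 = (-0.3333, -0.6667, -0.6667).
e_1·v_2 = (-0.3333)·4 + (-0.6667)·(-2) + (-0.6667)·(-3) = 2.0000.
u_2 = v_2 − 2.0000·e_1 = (4.6667, -0.6667, -1.6667).
‖u_2‖ = 5.0000, so e_2 = (0.9333, -0.1333, -0.3333).

e_2 = (0.9333, -0.1333, -0.3333)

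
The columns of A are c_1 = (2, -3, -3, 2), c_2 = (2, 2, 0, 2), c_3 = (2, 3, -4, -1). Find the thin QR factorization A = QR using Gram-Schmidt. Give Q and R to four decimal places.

q_1 = c_1/‖c_1‖ = (2, -3, -3, 2)/5.0990 = (0.3922, -0.5883, -0.5883, 0.3922).
r_{12} = q_1·c_2 = 0.3922.
u_2 = c_2 − 0.3922·q_1 = (1.8462, 2.2308, 0.2308, 1.8462).
‖u_2‖ = 3.4418, so q_2 = (0.5364, 0.6481, 0.0670, 0.5364).
r_{13} = q_1·c_3 = 0.9806; r_{23} = q_2·c_3 = 2.2126.
u_3 = c_3 − 0.9806·q_1 − 2.2126·q_2 = (0.4286, 2.1429, -3.5714, -2.5714).
‖u_3‖ = 4.9135, so q_3 = (0.0872, 0.4361, -0.7269, -0.5233).

Q = [[0.3922, 0.5364, 0.0872], [-0.5883, 0.6481, 0.4361], [-0.5883, 0.0670, -0.7269], [0.3922, 0.5364, -0.5233]], R = [[5.0990, 0.3922, 0.9806], [0.0000, 3.4418, 2.2126], [0.0000, 0.0000, 4.9135]]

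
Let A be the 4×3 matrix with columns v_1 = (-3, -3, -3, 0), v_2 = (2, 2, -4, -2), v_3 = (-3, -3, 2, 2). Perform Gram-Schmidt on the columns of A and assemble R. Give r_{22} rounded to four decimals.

r_{22} = 5.2915

e_1 = v_1/‖v_1‖ = (-3, -3, -3, 0)/5.1962 = (-0.5774, -0.5774, -0.5774, 0.0000).
r_{12} = e_1·v_2 = 0.0000.
u_2 = v_2 + 0.0000·e_1 = (2.0000, 2.0000, -4.0000, -2.0000).
r_{22} = ‖u_2‖ = 5.2915.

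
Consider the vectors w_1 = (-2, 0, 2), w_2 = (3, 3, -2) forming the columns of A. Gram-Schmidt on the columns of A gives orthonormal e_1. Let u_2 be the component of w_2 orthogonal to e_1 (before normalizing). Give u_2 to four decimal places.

w_1 = (-2, 0, 2); ‖w_1‖ = 2.8284, so e_1 = (-0.7071, 0.0000, 0.7071).
e_1·w_2 = (-0.7071)·3 + 0.0000·3 + 0.7071·(-2) = -3.5355.
u_2 = w_2 + 3.5355·e_1 = (0.5000, 3.0000, 0.5000).

u_2 = (0.5000, 3.0000, 0.5000)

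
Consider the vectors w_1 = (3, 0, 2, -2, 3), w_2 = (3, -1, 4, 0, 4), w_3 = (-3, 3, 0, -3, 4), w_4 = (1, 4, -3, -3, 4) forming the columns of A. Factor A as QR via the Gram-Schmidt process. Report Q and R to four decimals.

w_1 = (3, 0, 2, -2, 3); ‖w_1‖ = 5.0990, so e_1 = (0.5883, 0.0000, 0.3922, -0.3922, 0.5883).
e_1·w_2 = 0.5883·3 + 0.0000·(-1) + 0.3922·4 + (-0.3922)·0 + 0.5883·4 = 5.6874.
u_2 = w_2 − 5.6874·e_1 = (-0.3462, -1.0000, 1.7692, 2.2308, 0.6538).
‖u_2‖ = 3.1071, so e_2 = (-0.1114, -0.3218, 0.5694, 0.7180, 0.2104).
e_1·w_3 = 0.5883·(-3) + 0.0000·3 + 0.3922·0 + (-0.3922)·(-3) + 0.5883·4 = 1.7650; e_2·w_3 = (-0.1114)·(-3) + (-0.3218)·3 + 0.5694·0 + 0.7180·(-3) + 0.2104·4 = -1.9435.
u_3 = w_3 − 1.7650·e_1 + 1.9435·e_2 = (-4.2550, 2.3745, 0.4143, -0.9124, 3.3705).
‖u_3‖ = 6.0090, so e_3 = (-0.7081, 0.3952, 0.0690, -0.1518, 0.5609).
e_1·w_4 = 0.5883·1 + 0.0000·4 + 0.3922·(-3) + (-0.3922)·(-3) + 0.5883·4 = 2.9417; e_2·w_4 = (-0.1114)·1 + (-0.3218)·4 + 0.5694·(-3) + 0.7180·(-3) + 0.2104·4 = -4.4192; e_3·w_4 = (-0.7081)·1 + 0.3952·4 + 0.0690·(-3) + (-0.1518)·(-3) + 0.5609·4 = 3.3648.
u_4 = w_4 − 2.9417·e_1 + 4.4192·e_2 − 3.3648·e_3 = (1.1595, 1.2480, -1.8695, 1.8376, 1.3118).
‖u_4‖ = 3.3904, so e_4 = (0.3420, 0.3681, -0.5514, 0.5420, 0.3869).

Q = [[0.5883, -0.1114, -0.7081, 0.3420], [0.0000, -0.3218, 0.3952, 0.3681], [0.3922, 0.5694, 0.0690, -0.5514], [-0.3922, 0.7180, -0.1518, 0.5420], [0.5883, 0.2104, 0.5609, 0.3869]], R = [[5.0990, 5.6874, 1.7650, 2.9417], [0.0000, 3.1071, -1.9435, -4.4192], [0.0000, 0.0000, 6.0090, 3.3648], [0.0000, 0.0000, 0.0000, 3.3904]]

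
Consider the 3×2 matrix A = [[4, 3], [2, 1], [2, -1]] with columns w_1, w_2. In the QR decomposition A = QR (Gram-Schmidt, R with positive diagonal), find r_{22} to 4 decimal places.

w_1 = (4, 2, 2); ‖w_1‖ = 4.8990, so q_1 = (0.8165, 0.4082, 0.4082).
q_1·w_2 = 0.8165·3 + 0.4082·1 + 0.4082·(-1) = 2.4495.
u_2 = w_2 − 2.4495·q_1 = (1.0000, 0.0000, -2.0000).
r_{22} = ‖u_2‖ = 2.2361.

r_{22} = 2.2361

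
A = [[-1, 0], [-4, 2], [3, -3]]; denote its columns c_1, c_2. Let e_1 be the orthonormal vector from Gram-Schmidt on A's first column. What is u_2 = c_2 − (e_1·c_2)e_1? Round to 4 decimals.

u_2 = (-0.6538, -0.6154, -1.0385)

c_1 = (-1, -4, 3); ‖c_1‖ = 5.0990, so e_1 = (-0.1961, -0.7845, 0.5883).
e_1·c_2 = (-0.1961)·0 + (-0.7845)·2 + 0.5883·(-3) = -3.3340.
u_2 = c_2 + 3.3340·e_1 = (-0.6538, -0.6154, -1.0385).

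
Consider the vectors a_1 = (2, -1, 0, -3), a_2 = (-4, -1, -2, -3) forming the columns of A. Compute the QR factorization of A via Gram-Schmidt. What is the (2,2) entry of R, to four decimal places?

a_1 = (2, -1, 0, -3); ‖a_1‖ = 3.7417, so q_1 = (0.5345, -0.2673, 0.0000, -0.8018).
q_1·a_2 = 0.5345·(-4) + (-0.2673)·(-1) + 0.0000·(-2) + (-0.8018)·(-3) = 0.5345.
u_2 = a_2 − 0.5345·q_1 = (-4.2857, -0.8571, -2.0000, -2.5714).
r_{22} = ‖u_2‖ = 5.4511.

r_{22} = 5.4511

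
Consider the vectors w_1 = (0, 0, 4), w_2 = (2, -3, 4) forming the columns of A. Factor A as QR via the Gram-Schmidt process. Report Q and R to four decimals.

Q = [[0.0000, 0.5547], [0.0000, -0.8321], [1.0000, 0.0000]], R = [[4.0000, 4.0000], [0.0000, 3.6056]]

w_1 = (0, 0, 4); ‖w_1‖ = 4.0000, so e_1 = (0.0000, 0.0000, 1.0000).
e_1·w_2 = 0.0000·2 + 0.0000·(-3) + 1.0000·4 = 4.0000.
u_2 = w_2 − 4.0000·e_1 = (2.0000, -3.0000, 0.0000).
‖u_2‖ = 3.6056, so e_2 = (0.5547, -0.8321, 0.0000).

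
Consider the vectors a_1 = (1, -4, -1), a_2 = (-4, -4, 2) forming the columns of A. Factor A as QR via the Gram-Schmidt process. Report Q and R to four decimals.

Q = [[0.2357, -0.8256], [-0.9428, -0.3222], [-0.2357, 0.4632]], R = [[4.2426, 2.3570], [0.0000, 5.5176]]

q_1 = a_1/‖a_1‖ = (1, -4, -1)/4.2426 = (0.2357, -0.9428, -0.2357).
r_{12} = q_1·a_2 = 2.3570.
u_2 = a_2 − 2.3570·q_1 = (-4.5556, -1.7778, 2.5556).
‖u_2‖ = 5.5176, so q_2 = (-0.8256, -0.3222, 0.4632).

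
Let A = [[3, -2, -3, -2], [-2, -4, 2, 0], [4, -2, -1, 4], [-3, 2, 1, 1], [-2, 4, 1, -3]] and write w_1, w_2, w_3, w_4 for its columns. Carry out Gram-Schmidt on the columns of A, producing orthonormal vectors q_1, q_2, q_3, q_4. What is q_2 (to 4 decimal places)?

q_2 = (-0.0973, -0.8434, -0.0162, 0.0973, 0.5190)

q_1 = w_1/‖w_1‖ = (3, -2, 4, -3, -2)/6.4807 = (0.4629, -0.3086, 0.6172, -0.4629, -0.3086).
r_{12} = q_1·w_2 = -3.0861.
u_2 = w_2 + 3.0861·q_1 = (-0.5714, -4.9524, -0.0952, 0.5714, 3.0476).
‖u_2‖ = 5.8716, so q_2 = (-0.0973, -0.8434, -0.0162, 0.0973, 0.5190).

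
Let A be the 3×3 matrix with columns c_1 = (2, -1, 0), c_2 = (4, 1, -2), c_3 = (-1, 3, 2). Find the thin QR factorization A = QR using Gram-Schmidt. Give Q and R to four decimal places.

c_1 = (2, -1, 0); ‖c_1‖ = 2.2361, so e_1 = (0.8944, -0.4472, 0.0000).
e_1·c_2 = 0.8944·4 + (-0.4472)·1 + 0.0000·(-2) = 3.1305.
u_2 = c_2 − 3.1305·e_1 = (1.2000, 2.4000, -2.0000).
‖u_2‖ = 3.3466, so e_2 = (0.3586, 0.7171, -0.5976).
e_1·c_3 = 0.8944·(-1) + (-0.4472)·3 + 0.0000·2 = -2.2361; e_2·c_3 = 0.3586·(-1) + 0.7171·3 + (-0.5976)·2 = 0.5976.
u_3 = c_3 + 2.2361·e_1 − 0.5976·e_2 = (0.7857, 1.5714, 2.3571).
‖u_3‖ = 2.9399, so e_3 = (0.2673, 0.5345, 0.8018).

Q = [[0.8944, 0.3586, 0.2673], [-0.4472, 0.7171, 0.5345], [0.0000, -0.5976, 0.8018]], R = [[2.2361, 3.1305, -2.2361], [0.0000, 3.3466, 0.5976], [0.0000, 0.0000, 2.9399]]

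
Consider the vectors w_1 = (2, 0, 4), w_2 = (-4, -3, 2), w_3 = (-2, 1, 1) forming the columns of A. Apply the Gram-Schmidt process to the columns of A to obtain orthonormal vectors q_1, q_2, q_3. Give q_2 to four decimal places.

q_2 = (-0.7428, -0.5571, 0.3714)

q_1 = w_1/‖w_1‖ = (2, 0, 4)/4.4721 = (0.4472, 0.0000, 0.8944).
r_{12} = q_1·w_2 = 0.0000.
u_2 = w_2 + 0.0000·q_1 = (-4.0000, -3.0000, 2.0000).
‖u_2‖ = 5.3852, so q_2 = (-0.7428, -0.5571, 0.3714).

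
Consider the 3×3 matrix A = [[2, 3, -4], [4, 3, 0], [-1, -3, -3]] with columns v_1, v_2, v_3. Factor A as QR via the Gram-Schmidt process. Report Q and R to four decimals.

v_1 = (2, 4, -1); ‖v_1‖ = 4.5826, so e_1 = (0.4364, 0.8729, -0.2182).
e_1·v_2 = 0.4364·3 + 0.8729·3 + (-0.2182)·(-3) = 4.5826.
u_2 = v_2 − 4.5826·e_1 = (1.0000, -1.0000, -2.0000).
‖u_2‖ = 2.4495, so e_2 = (0.4082, -0.4082, -0.8165).
e_1·v_3 = 0.4364·(-4) + 0.8729·0 + (-0.2182)·(-3) = -1.0911; e_2·v_3 = 0.4082·(-4) + (-0.4082)·0 + (-0.8165)·(-3) = 0.8165.
u_3 = v_3 + 1.0911·e_1 − 0.8165·e_2 = (-3.8571, 1.2857, -2.5714).
‖u_3‖ = 4.8107, so e_3 = (-0.8018, 0.2673, -0.5345).

Q = [[0.4364, 0.4082, -0.8018], [0.8729, -0.4082, 0.2673], [-0.2182, -0.8165, -0.5345]], R = [[4.5826, 4.5826, -1.0911], [0.0000, 2.4495, 0.8165], [0.0000, 0.0000, 4.8107]]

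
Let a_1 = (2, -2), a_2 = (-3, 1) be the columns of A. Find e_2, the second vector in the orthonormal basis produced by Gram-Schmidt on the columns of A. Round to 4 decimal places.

e_2 = (-0.7071, -0.7071)

e_1 = a_1/‖a_1‖ = (2, -2)/2.8284 = (0.7071, -0.7071).
r_{12} = e_1·a_2 = -2.8284.
u_2 = a_2 + 2.8284·e_1 = (-1.0000, -1.0000).
‖u_2‖ = 1.4142, so e_2 = (-0.7071, -0.7071).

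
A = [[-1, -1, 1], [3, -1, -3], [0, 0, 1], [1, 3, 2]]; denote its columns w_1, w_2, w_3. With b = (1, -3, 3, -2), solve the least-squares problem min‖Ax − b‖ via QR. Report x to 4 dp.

x = (-0.1212, -1.2121, 1.1818)

q_1 = w_1/‖w_1‖ = (-1, 3, 0, 1)/3.3166 = (-0.3015, 0.9045, 0.0000, 0.3015).
r_{12} = q_1·w_2 = 0.3015.
u_2 = w_2 − 0.3015·q_1 = (-0.9091, -1.2727, 0.0000, 2.9091).
‖u_2‖ = 3.3029, so q_2 = (-0.2752, -0.3853, 0.0000, 0.8808).
r_{13} = q_1·w_3 = -2.4121; r_{23} = q_2·w_3 = 2.6423.
u_3 = w_3 + 2.4121·q_1 − 2.6423·q_2 = (1.0000, 0.2000, 1.0000, 0.4000).
‖u_3‖ = 1.4832, so q_3 = (0.6742, 0.1348, 0.6742, 0.2697).
Qᵀb = (-3.6181, -0.8808, 1.7529).
Back-substitute: x_3 = 1.7529/1.4832 = 1.1818.
x_2 = (-0.8808 − 2.6423·1.1818)/3.3029 = -1.2121.
x_1 = (-3.6181 − 0.3015·(-1.2121) + 2.4121·1.1818)/3.3166 = -0.1212.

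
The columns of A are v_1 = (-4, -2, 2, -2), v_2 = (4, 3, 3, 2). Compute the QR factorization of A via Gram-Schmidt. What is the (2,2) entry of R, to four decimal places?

e_1 = v_1/‖v_1‖ = (-4, -2, 2, -2)/5.2915 = (-0.7559, -0.3780, 0.3780, -0.3780).
r_{12} = e_1·v_2 = -3.7796.
u_2 = v_2 + 3.7796·e_1 = (1.1429, 1.5714, 4.4286, 0.5714).
r_{22} = ‖u_2‖ = 4.8697.

r_{22} = 4.8697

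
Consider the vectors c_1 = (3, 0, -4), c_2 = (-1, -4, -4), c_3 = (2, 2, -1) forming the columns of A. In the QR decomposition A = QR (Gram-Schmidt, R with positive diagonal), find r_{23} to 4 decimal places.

r_{23} = -2.1864

c_1 = (3, 0, -4); ‖c_1‖ = 5.0000, so q_1 = (0.6000, 0.0000, -0.8000).
q_1·c_2 = 0.6000·(-1) + 0.0000·(-4) + (-0.8000)·(-4) = 2.6000.
u_2 = c_2 − 2.6000·q_1 = (-2.5600, -4.0000, -1.9200).
‖u_2‖ = 5.1225, so q_2 = (-0.4998, -0.7809, -0.3748).
r_{23} = q_2·c_3 = -2.1864.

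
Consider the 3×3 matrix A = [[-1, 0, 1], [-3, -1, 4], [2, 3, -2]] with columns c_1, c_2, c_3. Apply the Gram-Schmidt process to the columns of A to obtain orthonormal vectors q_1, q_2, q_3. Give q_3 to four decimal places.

q_3 = (-0.9113, 0.3906, 0.1302)

c_1 = (-1, -3, 2); ‖c_1‖ = 3.7417, so q_1 = (-0.2673, -0.8018, 0.5345).
q_1·c_2 = (-0.2673)·0 + (-0.8018)·(-1) + 0.5345·3 = 2.4054.
u_2 = c_2 − 2.4054·q_1 = (0.6429, 0.9286, 1.7143).
‖u_2‖ = 2.0529, so q_2 = (0.3132, 0.4523, 0.8351).
q_1·c_3 = (-0.2673)·1 + (-0.8018)·4 + 0.5345·(-2) = -4.5434; q_2·c_3 = 0.3132·1 + 0.4523·4 + 0.8351·(-2) = 0.4523.
u_3 = c_3 + 4.5434·q_1 − 0.4523·q_2 = (-0.3559, 0.1525, 0.0508).
‖u_3‖ = 0.3906, so q_3 = (-0.9113, 0.3906, 0.1302).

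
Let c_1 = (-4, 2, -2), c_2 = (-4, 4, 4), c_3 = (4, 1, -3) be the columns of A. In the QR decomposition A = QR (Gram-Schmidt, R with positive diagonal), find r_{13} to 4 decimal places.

r_{13} = -1.6330

c_1 = (-4, 2, -2); ‖c_1‖ = 4.8990, so q_1 = (-0.8165, 0.4082, -0.4082).
r_{13} = q_1·c_3 = -1.6330.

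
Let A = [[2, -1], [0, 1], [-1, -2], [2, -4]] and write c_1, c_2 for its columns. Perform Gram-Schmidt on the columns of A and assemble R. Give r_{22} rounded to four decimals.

r_{22} = 3.8586

c_1 = (2, 0, -1, 2); ‖c_1‖ = 3.0000, so q_1 = (0.6667, 0.0000, -0.3333, 0.6667).
q_1·c_2 = 0.6667·(-1) + 0.0000·1 + (-0.3333)·(-2) + 0.6667·(-4) = -2.6667.
u_2 = c_2 + 2.6667·q_1 = (0.7778, 1.0000, -2.8889, -2.2222).
r_{22} = ‖u_2‖ = 3.8586.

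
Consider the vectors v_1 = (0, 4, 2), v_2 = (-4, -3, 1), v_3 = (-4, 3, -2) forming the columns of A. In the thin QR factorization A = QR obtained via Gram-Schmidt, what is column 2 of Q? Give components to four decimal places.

q_2 = (-0.8729, -0.2182, 0.4364)

v_1 = (0, 4, 2); ‖v_1‖ = 4.4721, so q_1 = (0.0000, 0.8944, 0.4472).
q_1·v_2 = 0.0000·(-4) + 0.8944·(-3) + 0.4472·1 = -2.2361.
u_2 = v_2 + 2.2361·q_1 = (-4.0000, -1.0000, 2.0000).
‖u_2‖ = 4.5826, so q_2 = (-0.8729, -0.2182, 0.4364).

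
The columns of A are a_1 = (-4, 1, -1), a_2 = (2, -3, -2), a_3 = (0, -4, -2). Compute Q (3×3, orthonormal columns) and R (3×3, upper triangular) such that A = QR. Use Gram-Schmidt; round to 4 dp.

Q = [[-0.9428, 0.0000, -0.3333], [0.2357, -0.7071, -0.6667], [-0.2357, -0.7071, 0.6667]], R = [[4.2426, -2.1213, -0.4714], [0.0000, 3.5355, 4.2426], [0.0000, 0.0000, 1.3333]]

a_1 = (-4, 1, -1); ‖a_1‖ = 4.2426, so e_1 = (-0.9428, 0.2357, -0.2357).
e_1·a_2 = (-0.9428)·2 + 0.2357·(-3) + (-0.2357)·(-2) = -2.1213.
u_2 = a_2 + 2.1213·e_1 = (0.0000, -2.5000, -2.5000).
‖u_2‖ = 3.5355, so e_2 = (0.0000, -0.7071, -0.7071).
e_1·a_3 = (-0.9428)·0 + 0.2357·(-4) + (-0.2357)·(-2) = -0.4714; e_2·a_3 = (0.0000)·0 + (-0.7071)·(-4) + (-0.7071)·(-2) = 4.2426.
u_3 = a_3 + 0.4714·e_1 − 4.2426·e_2 = (-0.4444, -0.8889, 0.8889).
‖u_3‖ = 1.3333, so e_3 = (-0.3333, -0.6667, 0.6667).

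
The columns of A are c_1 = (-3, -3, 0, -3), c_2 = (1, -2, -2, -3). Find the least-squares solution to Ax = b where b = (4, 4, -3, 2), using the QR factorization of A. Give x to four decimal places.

c_1 = (-3, -3, 0, -3); ‖c_1‖ = 5.1962, so e_1 = (-0.5774, -0.5774, 0.0000, -0.5774).
e_1·c_2 = (-0.5774)·1 + (-0.5774)·(-2) + 0.0000·(-2) + (-0.5774)·(-3) = 2.3094.
u_2 = c_2 − 2.3094·e_1 = (2.3333, -0.6667, -2.0000, -1.6667).
‖u_2‖ = 3.5590, so e_2 = (0.6556, -0.1873, -0.5620, -0.4683).
Qᵀb = (-5.7735, 2.6224).
Back-substitute: x_2 = 2.6224/3.5590 = 0.7368.
x_1 = (-5.7735 − 2.3094·0.7368)/5.1962 = -1.4386.

x = (-1.4386, 0.7368)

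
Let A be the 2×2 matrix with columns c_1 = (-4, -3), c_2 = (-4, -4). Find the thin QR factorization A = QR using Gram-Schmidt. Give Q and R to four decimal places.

c_1 = (-4, -3); ‖c_1‖ = 5.0000, so e_1 = (-0.8000, -0.6000).
e_1·c_2 = (-0.8000)·(-4) + (-0.6000)·(-4) = 5.6000.
u_2 = c_2 − 5.6000·e_1 = (0.4800, -0.6400).
‖u_2‖ = 0.8000, so e_2 = (0.6000, -0.8000).

Q = [[-0.8000, 0.6000], [-0.6000, -0.8000]], R = [[5.0000, 5.6000], [0.0000, 0.8000]]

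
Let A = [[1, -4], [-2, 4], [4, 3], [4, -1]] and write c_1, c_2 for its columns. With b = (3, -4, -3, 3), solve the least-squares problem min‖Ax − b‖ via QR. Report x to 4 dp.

x = (0.1964, -0.9337)

c_1 = (1, -2, 4, 4); ‖c_1‖ = 6.0828, so e_1 = (0.1644, -0.3288, 0.6576, 0.6576).
e_1·c_2 = 0.1644·(-4) + (-0.3288)·4 + 0.6576·3 + 0.6576·(-1) = -0.6576.
u_2 = c_2 + 0.6576·e_1 = (-3.8919, 3.7838, 3.4324, -0.5676).
‖u_2‖ = 6.4473, so e_2 = (-0.6036, 0.5869, 0.5324, -0.0880).
Qᵀb = (1.8084, -6.0197).
Back-substitute: x_2 = -6.0197/6.4473 = -0.9337.
x_1 = (1.8084 + 0.6576·(-0.9337))/6.0828 = 0.1964.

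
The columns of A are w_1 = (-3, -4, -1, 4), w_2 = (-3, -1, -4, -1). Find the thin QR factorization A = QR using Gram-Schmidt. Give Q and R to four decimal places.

w_1 = (-3, -4, -1, 4); ‖w_1‖ = 6.4807, so q_1 = (-0.4629, -0.6172, -0.1543, 0.6172).
q_1·w_2 = (-0.4629)·(-3) + (-0.6172)·(-1) + (-0.1543)·(-4) + 0.6172·(-1) = 2.0059.
u_2 = w_2 − 2.0059·q_1 = (-2.0714, 0.2381, -3.6905, -2.2381).
‖u_2‖ = 4.7933, so q_2 = (-0.4321, 0.0497, -0.7699, -0.4669).

Q = [[-0.4629, -0.4321], [-0.6172, 0.0497], [-0.1543, -0.7699], [0.6172, -0.4669]], R = [[6.4807, 2.0059], [0.0000, 4.7933]]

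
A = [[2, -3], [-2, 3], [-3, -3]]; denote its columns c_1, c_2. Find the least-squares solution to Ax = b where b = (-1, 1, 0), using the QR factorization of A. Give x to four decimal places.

x = (-0.2000, 0.2000)

c_1 = (2, -2, -3); ‖c_1‖ = 4.1231, so e_1 = (0.4851, -0.4851, -0.7276).
e_1·c_2 = 0.4851·(-3) + (-0.4851)·3 + (-0.7276)·(-3) = -0.7276.
u_2 = c_2 + 0.7276·e_1 = (-2.6471, 2.6471, -3.5294).
‖u_2‖ = 5.1450, so e_2 = (-0.5145, 0.5145, -0.6860).
Qᵀb = (-0.9701, 1.0290).
Back-substitute: x_2 = 1.0290/5.1450 = 0.2000.
x_1 = (-0.9701 + 0.7276·0.2000)/4.1231 = -0.2000.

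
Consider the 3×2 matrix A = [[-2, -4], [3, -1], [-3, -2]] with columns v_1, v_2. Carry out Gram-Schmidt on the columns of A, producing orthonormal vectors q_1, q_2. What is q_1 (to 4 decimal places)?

v_1 = (-2, 3, -3); ‖v_1‖ = 4.6904, so q_1 = (-0.4264, 0.6396, -0.6396).

q_1 = (-0.4264, 0.6396, -0.6396)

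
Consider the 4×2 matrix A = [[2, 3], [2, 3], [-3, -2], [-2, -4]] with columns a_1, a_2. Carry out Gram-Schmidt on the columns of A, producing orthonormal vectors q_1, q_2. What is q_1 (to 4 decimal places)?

q_1 = (0.4364, 0.4364, -0.6547, -0.4364)

a_1 = (2, 2, -3, -2); ‖a_1‖ = 4.5826, so q_1 = (0.4364, 0.4364, -0.6547, -0.4364).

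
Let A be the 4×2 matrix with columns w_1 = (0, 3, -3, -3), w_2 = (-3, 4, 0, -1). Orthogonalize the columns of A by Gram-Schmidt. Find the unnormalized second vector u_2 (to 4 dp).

u_2 = (-3.0000, 2.3333, 1.6667, 0.6667)

w_1 = (0, 3, -3, -3); ‖w_1‖ = 5.1962, so q_1 = (0.0000, 0.5774, -0.5774, -0.5774).
q_1·w_2 = 0.0000·(-3) + 0.5774·4 + (-0.5774)·0 + (-0.5774)·(-1) = 2.8868.
u_2 = w_2 − 2.8868·q_1 = (-3.0000, 2.3333, 1.6667, 0.6667).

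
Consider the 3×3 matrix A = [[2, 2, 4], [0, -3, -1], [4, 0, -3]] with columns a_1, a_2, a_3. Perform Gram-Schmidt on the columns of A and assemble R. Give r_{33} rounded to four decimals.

a_1 = (2, 0, 4); ‖a_1‖ = 4.4721, so e_1 = (0.4472, 0.0000, 0.8944).
e_1·a_2 = 0.4472·2 + 0.0000·(-3) + 0.8944·0 = 0.8944.
u_2 = a_2 − 0.8944·e_1 = (1.6000, -3.0000, -0.8000).
‖u_2‖ = 3.4928, so e_2 = (0.4581, -0.8589, -0.2290).
e_1·a_3 = 0.4472·4 + 0.0000·(-1) + 0.8944·(-3) = -0.8944; e_2·a_3 = 0.4581·4 + (-0.8589)·(-1) + (-0.2290)·(-3) = 3.3783.
u_3 = a_3 + 0.8944·e_1 − 3.3783·e_2 = (2.8525, 1.9016, -1.4262).
r_{33} = ‖u_3‖ = 3.7131.

r_{33} = 3.7131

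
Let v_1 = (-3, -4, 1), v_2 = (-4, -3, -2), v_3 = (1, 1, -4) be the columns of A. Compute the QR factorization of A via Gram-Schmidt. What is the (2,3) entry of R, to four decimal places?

v_1 = (-3, -4, 1); ‖v_1‖ = 5.0990, so q_1 = (-0.5883, -0.7845, 0.1961).
q_1·v_2 = (-0.5883)·(-4) + (-0.7845)·(-3) + 0.1961·(-2) = 4.3146.
u_2 = v_2 − 4.3146·q_1 = (-1.4615, 0.3846, -2.8462).
‖u_2‖ = 3.2225, so q_2 = (-0.4535, 0.1194, -0.8832).
r_{23} = q_2·v_3 = 3.1986.

r_{23} = 3.1986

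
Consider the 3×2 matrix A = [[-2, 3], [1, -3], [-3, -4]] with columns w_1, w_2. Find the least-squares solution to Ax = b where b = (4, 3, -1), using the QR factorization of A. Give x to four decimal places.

x = (-0.1906, 0.2227)

w_1 = (-2, 1, -3); ‖w_1‖ = 3.7417, so q_1 = (-0.5345, 0.2673, -0.8018).
q_1·w_2 = (-0.5345)·3 + 0.2673·(-3) + (-0.8018)·(-4) = 0.8018.
u_2 = w_2 − 0.8018·q_1 = (3.4286, -3.2143, -3.3571).
‖u_2‖ = 5.7756, so q_2 = (0.5936, -0.5565, -0.5813).
Qᵀb = (-0.5345, 1.2862).
Back-substitute: x_2 = 1.2862/5.7756 = 0.2227.
x_1 = (-0.5345 − 0.8018·0.2227)/3.7417 = -0.1906.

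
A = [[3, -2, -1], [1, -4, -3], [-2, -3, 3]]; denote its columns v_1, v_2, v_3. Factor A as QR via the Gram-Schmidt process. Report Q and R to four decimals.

v_1 = (3, 1, -2); ‖v_1‖ = 3.7417, so q_1 = (0.8018, 0.2673, -0.5345).
q_1·v_2 = 0.8018·(-2) + 0.2673·(-4) + (-0.5345)·(-3) = -1.0690.
u_2 = v_2 + 1.0690·q_1 = (-1.1429, -3.7143, -3.5714).
‖u_2‖ = 5.2780, so q_2 = (-0.2165, -0.7037, -0.6767).
q_1·v_3 = 0.8018·(-1) + 0.2673·(-3) + (-0.5345)·3 = -3.2071; q_2·v_3 = (-0.2165)·(-1) + (-0.7037)·(-3) + (-0.6767)·3 = 0.2977.
u_3 = v_3 + 3.2071·q_1 − 0.2977·q_2 = (1.6359, -1.9333, 1.4872).
‖u_3‖ = 2.9369, so q_3 = (0.5570, -0.6583, 0.5064).

Q = [[0.8018, -0.2165, 0.5570], [0.2673, -0.7037, -0.6583], [-0.5345, -0.6767, 0.5064]], R = [[3.7417, -1.0690, -3.2071], [0.0000, 5.2780, 0.2977], [0.0000, 0.0000, 2.9369]]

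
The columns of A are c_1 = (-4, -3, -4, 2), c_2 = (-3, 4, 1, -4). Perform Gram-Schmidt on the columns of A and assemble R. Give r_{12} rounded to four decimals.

c_1 = (-4, -3, -4, 2); ‖c_1‖ = 6.7082, so e_1 = (-0.5963, -0.4472, -0.5963, 0.2981).
r_{12} = e_1·c_2 = -1.7889.

r_{12} = -1.7889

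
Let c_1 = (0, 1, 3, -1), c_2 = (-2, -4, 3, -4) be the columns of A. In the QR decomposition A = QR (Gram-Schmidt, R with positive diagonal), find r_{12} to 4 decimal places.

c_1 = (0, 1, 3, -1); ‖c_1‖ = 3.3166, so e_1 = (0.0000, 0.3015, 0.9045, -0.3015).
r_{12} = e_1·c_2 = 2.7136.

r_{12} = 2.7136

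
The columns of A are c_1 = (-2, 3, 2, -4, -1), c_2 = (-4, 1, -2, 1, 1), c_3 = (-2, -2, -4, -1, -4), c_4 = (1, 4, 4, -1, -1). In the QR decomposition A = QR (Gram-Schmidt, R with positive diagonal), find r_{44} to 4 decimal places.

e_1 = c_1/‖c_1‖ = (-2, 3, 2, -4, -1)/5.8310 = (-0.3430, 0.5145, 0.3430, -0.6860, -0.1715).
r_{12} = e_1·c_2 = 0.3430.
u_2 = c_2 − 0.3430·e_1 = (-3.8824, 0.8235, -2.1176, 1.2353, 1.0588).
‖u_2‖ = 4.7836, so e_2 = (-0.8116, 0.1722, -0.4427, 0.2582, 0.2213).
r_{13} = e_1·c_3 = -0.3430; r_{23} = e_2·c_3 = 1.9060.
u_3 = c_3 + 0.3430·e_1 − 1.9060·e_2 = (-0.5707, -2.1517, -3.0386, -1.7275, -4.4807).
‖u_3‖ = 6.1032, so e_3 = (-0.0935, -0.3525, -0.4979, -0.2830, -0.7342).
r_{14} = e_1·c_4 = 3.9445; r_{24} = e_2·c_4 = -2.3733; r_{34} = e_3·c_4 = -2.4779.
u_4 = c_4 − 3.9445·e_1 + 2.3733·e_2 + 2.4779·e_3 = (0.1950, 1.5056, 0.3627, 1.6174, -1.6174).
r_{44} = ‖u_4‖ = 2.7692.

r_{44} = 2.7692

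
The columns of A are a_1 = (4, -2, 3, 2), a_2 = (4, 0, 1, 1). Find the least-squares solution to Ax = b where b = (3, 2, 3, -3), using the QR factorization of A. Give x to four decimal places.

x = (-0.3529, 1.0784)

a_1 = (4, -2, 3, 2); ‖a_1‖ = 5.7446, so e_1 = (0.6963, -0.3482, 0.5222, 0.3482).
e_1·a_2 = 0.6963·4 + (-0.3482)·0 + 0.5222·1 + 0.3482·1 = 3.6556.
u_2 = a_2 − 3.6556·e_1 = (1.4545, 1.2727, -0.9091, -0.2727).
‖u_2‖ = 2.1532, so e_2 = (0.6755, 0.5911, -0.4222, -0.1267).
Qᵀb = (1.9149, 2.3221).
Back-substitute: x_2 = 2.3221/2.1532 = 1.0784.
x_1 = (1.9149 − 3.6556·1.0784)/5.7446 = -0.3529.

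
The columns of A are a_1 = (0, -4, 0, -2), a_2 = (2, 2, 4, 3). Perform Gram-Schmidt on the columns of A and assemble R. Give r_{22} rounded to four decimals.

a_1 = (0, -4, 0, -2); ‖a_1‖ = 4.4721, so q_1 = (0.0000, -0.8944, 0.0000, -0.4472).
q_1·a_2 = 0.0000·2 + (-0.8944)·2 + 0.0000·4 + (-0.4472)·3 = -3.1305.
u_2 = a_2 + 3.1305·q_1 = (2.0000, -0.8000, 4.0000, 1.6000).
r_{22} = ‖u_2‖ = 4.8166.

r_{22} = 4.8166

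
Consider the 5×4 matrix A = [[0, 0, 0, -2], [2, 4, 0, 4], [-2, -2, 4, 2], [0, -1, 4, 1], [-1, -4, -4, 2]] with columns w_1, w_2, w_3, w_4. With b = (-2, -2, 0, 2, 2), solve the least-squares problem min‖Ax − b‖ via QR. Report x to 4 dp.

x = (1.4017, -1.1197, 0.2051, 0.0598)

w_1 = (0, 2, -2, 0, -1); ‖w_1‖ = 3.0000, so e_1 = (0.0000, 0.6667, -0.6667, 0.0000, -0.3333).
e_1·w_2 = 0.0000·0 + 0.6667·4 + (-0.6667)·(-2) + 0.0000·(-1) + (-0.3333)·(-4) = 5.3333.
u_2 = w_2 − 5.3333·e_1 = (0.0000, 0.4444, 1.5556, -1.0000, -2.2222).
‖u_2‖ = 2.9250, so e_2 = (0.0000, 0.1519, 0.5318, -0.3419, -0.7597).
e_1·w_3 = 0.0000·0 + 0.6667·0 + (-0.6667)·4 + 0.0000·4 + (-0.3333)·(-4) = -1.3333; e_2·w_3 = 0.0000·0 + 0.1519·0 + 0.5318·4 + (-0.3419)·4 + (-0.7597)·(-4) = 3.7987.
u_3 = w_3 + 1.3333·e_1 − 3.7987·e_2 = (0.0000, 0.3117, 1.0909, 5.2987, -1.5584).
‖u_3‖ = 5.6385, so e_3 = (0.0000, 0.0553, 0.1935, 0.9397, -0.2764).
e_1·w_4 = 0.0000·(-2) + 0.6667·4 + (-0.6667)·2 + 0.0000·1 + (-0.3333)·2 = 0.6667; e_2·w_4 = 0.0000·(-2) + 0.1519·4 + 0.5318·2 + (-0.3419)·1 + (-0.7597)·2 = -0.1899; e_3·w_4 = 0.0000·(-2) + 0.0553·4 + 0.1935·2 + 0.9397·1 + (-0.2764)·2 = 0.9950.
u_4 = w_4 − 0.6667·e_1 + 0.1899·e_2 − 0.9950·e_3 = (-2.0000, 3.5294, 2.3529, 0.0000, 2.3529).
‖u_4‖ = 5.2468, so e_4 = (-0.3812, 0.6727, 0.4484, 0.0000, 0.4484).
Qᵀb = (-2.0000, -2.5071, 1.2161, 0.3139).
Back-substitute: x_4 = 0.3139/5.2468 = 0.0598.
x_3 = (1.2161 − 0.9950·0.0598)/5.6385 = 0.2051.
x_2 = (-2.5071 − 3.7987·0.2051 + 0.1899·0.0598)/2.9250 = -1.1197.
x_1 = (-2.0000 − 5.3333·(-1.1197) + 1.3333·0.2051 − 0.6667·0.0598)/3.0000 = 1.4017.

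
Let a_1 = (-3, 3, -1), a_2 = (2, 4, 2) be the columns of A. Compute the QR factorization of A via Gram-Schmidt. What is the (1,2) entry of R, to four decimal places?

a_1 = (-3, 3, -1); ‖a_1‖ = 4.3589, so q_1 = (-0.6882, 0.6882, -0.2294).
r_{12} = q_1·a_2 = 0.9177.

r_{12} = 0.9177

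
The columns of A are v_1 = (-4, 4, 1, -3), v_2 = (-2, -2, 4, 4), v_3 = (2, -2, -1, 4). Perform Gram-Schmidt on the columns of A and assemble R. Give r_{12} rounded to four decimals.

r_{12} = -1.2344

e_1 = v_1/‖v_1‖ = (-4, 4, 1, -3)/6.4807 = (-0.6172, 0.6172, 0.1543, -0.4629).
r_{12} = e_1·v_2 = -1.2344.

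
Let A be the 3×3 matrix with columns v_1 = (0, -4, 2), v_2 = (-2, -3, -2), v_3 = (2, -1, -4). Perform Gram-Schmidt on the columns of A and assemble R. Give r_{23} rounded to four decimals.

r_{23} = 2.3150

v_1 = (0, -4, 2); ‖v_1‖ = 4.4721, so q_1 = (0.0000, -0.8944, 0.4472).
q_1·v_2 = 0.0000·(-2) + (-0.8944)·(-3) + 0.4472·(-2) = 1.7889.
u_2 = v_2 − 1.7889·q_1 = (-2.0000, -1.4000, -2.8000).
‖u_2‖ = 3.7148, so q_2 = (-0.5384, -0.3769, -0.7537).
r_{23} = q_2·v_3 = 2.3150.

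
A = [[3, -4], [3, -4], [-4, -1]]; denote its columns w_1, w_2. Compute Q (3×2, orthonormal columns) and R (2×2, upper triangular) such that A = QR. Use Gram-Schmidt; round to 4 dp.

w_1 = (3, 3, -4); ‖w_1‖ = 5.8310, so e_1 = (0.5145, 0.5145, -0.6860).
e_1·w_2 = 0.5145·(-4) + 0.5145·(-4) + (-0.6860)·(-1) = -3.4300.
u_2 = w_2 + 3.4300·e_1 = (-2.2353, -2.2353, -3.3529).
‖u_2‖ = 4.6082, so e_2 = (-0.4851, -0.4851, -0.7276).

Q = [[0.5145, -0.4851], [0.5145, -0.4851], [-0.6860, -0.7276]], R = [[5.8310, -3.4300], [0.0000, 4.6082]]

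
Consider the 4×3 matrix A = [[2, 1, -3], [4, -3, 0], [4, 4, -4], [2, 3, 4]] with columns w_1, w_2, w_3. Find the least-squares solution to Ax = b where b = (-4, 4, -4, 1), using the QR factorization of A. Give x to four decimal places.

w_1 = (2, 4, 4, 2); ‖w_1‖ = 6.3246, so e_1 = (0.3162, 0.6325, 0.6325, 0.3162).
e_1·w_2 = 0.3162·1 + 0.6325·(-3) + 0.6325·4 + 0.3162·3 = 1.8974.
u_2 = w_2 − 1.8974·e_1 = (0.4000, -4.2000, 2.8000, 2.4000).
‖u_2‖ = 5.6036, so e_2 = (0.0714, -0.7495, 0.4997, 0.4283).
e_1·w_3 = 0.3162·(-3) + 0.6325·0 + 0.6325·(-4) + 0.3162·4 = -2.2136; e_2·w_3 = 0.0714·(-3) + (-0.7495)·0 + 0.4997·(-4) + 0.4283·4 = -0.4997.
u_3 = w_3 + 2.2136·e_1 + 0.4997·e_2 = (-2.2643, 1.0255, -2.3503, 4.9140).
‖u_3‖ = 5.9875, so e_3 = (-0.3782, 0.1713, -0.3925, 0.8207).
Qᵀb = (-0.9487, -4.8540, 4.5886).
Back-substitute: x_3 = 4.5886/5.9875 = 0.7664.
x_2 = (-4.8540 + 0.4997·0.7664)/5.6036 = -0.7979.
x_1 = (-0.9487 − 1.8974·(-0.7979) + 2.2136·0.7664)/6.3246 = 0.3576.

x = (0.3576, -0.7979, 0.7664)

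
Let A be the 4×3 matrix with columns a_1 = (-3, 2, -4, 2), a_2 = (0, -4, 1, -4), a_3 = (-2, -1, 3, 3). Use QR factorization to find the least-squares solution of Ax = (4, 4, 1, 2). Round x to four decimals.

q_1 = a_1/‖a_1‖ = (-3, 2, -4, 2)/5.7446 = (-0.5222, 0.3482, -0.6963, 0.3482).
r_{12} = q_1·a_2 = -3.4816.
u_2 = a_2 + 3.4816·q_1 = (-1.8182, -2.7879, -1.4242, -2.7879).
‖u_2‖ = 4.5693, so q_2 = (-0.3979, -0.6101, -0.3117, -0.6101).
r_{13} = q_1·a_3 = -0.3482; r_{23} = q_2·a_3 = -1.3595.
u_3 = a_3 + 0.3482·q_1 + 1.3595·q_2 = (-2.7228, -1.7083, 2.3338, 2.2917).
‖u_3‖ = 4.5859, so q_3 = (-0.5937, -0.3725, 0.5089, 0.4997).
Qᵀb = (-0.6963, -5.5641, -2.3566).
Back-substitute: x_3 = -2.3566/4.5859 = -0.5139.
x_2 = (-5.5641 + 1.3595·(-0.5139))/4.5693 = -1.3706.
x_1 = (-0.6963 + 3.4816·(-1.3706) + 0.3482·(-0.5139))/5.7446 = -0.9830.

x = (-0.9830, -1.3706, -0.5139)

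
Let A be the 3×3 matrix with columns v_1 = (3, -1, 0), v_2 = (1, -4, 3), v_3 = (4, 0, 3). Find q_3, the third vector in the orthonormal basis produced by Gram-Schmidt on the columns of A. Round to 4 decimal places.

q_1 = v_1/‖v_1‖ = (3, -1, 0)/3.1623 = (0.9487, -0.3162, 0.0000).
r_{12} = q_1·v_2 = 2.2136.
u_2 = v_2 − 2.2136·q_1 = (-1.1000, -3.3000, 3.0000).
‖u_2‖ = 4.5935, so q_2 = (-0.2395, -0.7184, 0.6531).
r_{13} = q_1·v_3 = 3.7947; r_{23} = q_2·v_3 = 1.0014.
u_3 = v_3 − 3.7947·q_1 − 1.0014·q_2 = (0.6398, 1.9194, 2.3460).
‖u_3‖ = 3.0979, so q_3 = (0.2065, 0.6196, 0.7573).

q_3 = (0.2065, 0.6196, 0.7573)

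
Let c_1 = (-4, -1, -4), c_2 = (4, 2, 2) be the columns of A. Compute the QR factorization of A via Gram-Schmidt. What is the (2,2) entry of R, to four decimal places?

c_1 = (-4, -1, -4); ‖c_1‖ = 5.7446, so e_1 = (-0.6963, -0.1741, -0.6963).
e_1·c_2 = (-0.6963)·4 + (-0.1741)·2 + (-0.6963)·2 = -4.5260.
u_2 = c_2 + 4.5260·e_1 = (0.8485, 1.2121, -1.1515).
r_{22} = ‖u_2‖ = 1.8749.

r_{22} = 1.8749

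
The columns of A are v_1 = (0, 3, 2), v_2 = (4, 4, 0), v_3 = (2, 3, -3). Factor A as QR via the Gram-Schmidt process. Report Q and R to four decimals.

Q = [[0.0000, 0.8745, -0.4851], [0.8321, 0.2691, 0.4851], [0.5547, -0.4036, -0.7276]], R = [[3.6056, 3.3282, 0.8321], [0.0000, 4.5742, 3.7670], [0.0000, 0.0000, 2.6679]]

v_1 = (0, 3, 2); ‖v_1‖ = 3.6056, so e_1 = (0.0000, 0.8321, 0.5547).
e_1·v_2 = 0.0000·4 + 0.8321·4 + 0.5547·0 = 3.3282.
u_2 = v_2 − 3.3282·e_1 = (4.0000, 1.2308, -1.8462).
‖u_2‖ = 4.5742, so e_2 = (0.8745, 0.2691, -0.4036).
e_1·v_3 = 0.0000·2 + 0.8321·3 + 0.5547·(-3) = 0.8321; e_2·v_3 = 0.8745·2 + 0.2691·3 + (-0.4036)·(-3) = 3.7670.
u_3 = v_3 − 0.8321·e_1 − 3.7670·e_2 = (-1.2941, 1.2941, -1.9412).
‖u_3‖ = 2.6679, so e_3 = (-0.4851, 0.4851, -0.7276).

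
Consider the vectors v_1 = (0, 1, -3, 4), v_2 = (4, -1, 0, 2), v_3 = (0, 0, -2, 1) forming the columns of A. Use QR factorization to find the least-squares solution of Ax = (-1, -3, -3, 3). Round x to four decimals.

v_1 = (0, 1, -3, 4); ‖v_1‖ = 5.0990, so q_1 = (0.0000, 0.1961, -0.5883, 0.7845).
q_1·v_2 = 0.0000·4 + 0.1961·(-1) + (-0.5883)·0 + 0.7845·2 = 1.3728.
u_2 = v_2 − 1.3728·q_1 = (4.0000, -1.2692, 0.8077, 0.9231).
‖u_2‖ = 4.3721, so q_2 = (0.9149, -0.2903, 0.1847, 0.2111).
q_1·v_3 = 0.0000·0 + 0.1961·0 + (-0.5883)·(-2) + 0.7845·1 = 1.9612; q_2·v_3 = 0.9149·0 + (-0.2903)·0 + 0.1847·(-2) + 0.2111·1 = -0.1583.
u_3 = v_3 − 1.9612·q_1 + 0.1583·q_2 = (0.1449, -0.4306, -0.8169, -0.5050).
‖u_3‖ = 1.0624, so q_3 = (0.1364, -0.4053, -0.7689, -0.4754).
Qᵀb = (3.5301, 0.0352, 1.9601).
Back-substitute: x_3 = 1.9601/1.0624 = 1.8449.
x_2 = (0.0352 + 0.1583·1.8449)/4.3721 = 0.0749.
x_1 = (3.5301 − 1.3728·0.0749 − 1.9612·1.8449)/5.0990 = -0.0374.

x = (-0.0374, 0.0749, 1.8449)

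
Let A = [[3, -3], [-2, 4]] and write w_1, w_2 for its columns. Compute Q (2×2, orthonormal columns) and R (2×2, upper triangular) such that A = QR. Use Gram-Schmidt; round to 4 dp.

Q = [[0.8321, 0.5547], [-0.5547, 0.8321]], R = [[3.6056, -4.7150], [0.0000, 1.6641]]

w_1 = (3, -2); ‖w_1‖ = 3.6056, so q_1 = (0.8321, -0.5547).
q_1·w_2 = 0.8321·(-3) + (-0.5547)·4 = -4.7150.
u_2 = w_2 + 4.7150·q_1 = (0.9231, 1.3846).
‖u_2‖ = 1.6641, so q_2 = (0.5547, 0.8321).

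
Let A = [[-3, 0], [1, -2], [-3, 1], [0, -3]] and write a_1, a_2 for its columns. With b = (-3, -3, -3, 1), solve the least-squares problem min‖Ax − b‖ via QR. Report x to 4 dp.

a_1 = (-3, 1, -3, 0); ‖a_1‖ = 4.3589, so q_1 = (-0.6882, 0.2294, -0.6882, 0.0000).
q_1·a_2 = (-0.6882)·0 + 0.2294·(-2) + (-0.6882)·1 + 0.0000·(-3) = -1.1471.
u_2 = a_2 + 1.1471·q_1 = (-0.7895, -1.7368, 0.2105, -3.0000).
‖u_2‖ = 3.5615, so q_2 = (-0.2217, -0.4877, 0.0591, -0.8423).
Qᵀb = (3.4412, 1.1083).
Back-substitute: x_2 = 1.1083/3.5615 = 0.3112.
x_1 = (3.4412 + 1.1471·0.3112)/4.3589 = 0.8714.

x = (0.8714, 0.3112)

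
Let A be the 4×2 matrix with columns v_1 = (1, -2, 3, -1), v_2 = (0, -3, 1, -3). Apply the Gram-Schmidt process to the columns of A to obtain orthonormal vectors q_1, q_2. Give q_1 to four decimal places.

q_1 = (0.2582, -0.5164, 0.7746, -0.2582)

v_1 = (1, -2, 3, -1); ‖v_1‖ = 3.8730, so q_1 = (0.2582, -0.5164, 0.7746, -0.2582).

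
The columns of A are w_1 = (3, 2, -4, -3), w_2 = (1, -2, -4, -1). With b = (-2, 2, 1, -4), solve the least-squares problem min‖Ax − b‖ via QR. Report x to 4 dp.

x = (0.4688, -0.6562)

e_1 = w_1/‖w_1‖ = (3, 2, -4, -3)/6.1644 = (0.4867, 0.3244, -0.6489, -0.4867).
r_{12} = e_1·w_2 = 2.9200.
u_2 = w_2 − 2.9200·e_1 = (-0.4211, -2.9474, -2.1053, 0.4211).
‖u_2‖ = 3.6707, so e_2 = (-0.1147, -0.8030, -0.5735, 0.1147).
Qᵀb = (0.9733, -2.4089).
Back-substitute: x_2 = -2.4089/3.6707 = -0.6562.
x_1 = (0.9733 − 2.9200·(-0.6562))/6.1644 = 0.4688.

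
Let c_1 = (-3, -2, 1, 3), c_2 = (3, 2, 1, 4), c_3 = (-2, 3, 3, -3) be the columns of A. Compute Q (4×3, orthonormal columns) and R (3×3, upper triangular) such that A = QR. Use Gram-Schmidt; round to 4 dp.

q_1 = c_1/‖c_1‖ = (-3, -2, 1, 3)/4.7958 = (-0.6255, -0.4170, 0.2085, 0.6255).
r_{12} = q_1·c_2 = 0.0000.
u_2 = c_2 + 0.0000·q_1 = (3.0000, 2.0000, 1.0000, 4.0000).
‖u_2‖ = 5.4772, so q_2 = (0.5477, 0.3651, 0.1826, 0.7303).
r_{13} = q_1·c_3 = -1.2511; r_{23} = q_2·c_3 = -1.6432.
u_3 = c_3 + 1.2511·q_1 + 1.6432·q_2 = (-1.8826, 3.0783, 3.5609, -1.0174).
‖u_3‖ = 5.1706, so q_3 = (-0.3641, 0.5953, 0.6887, -0.1968).

Q = [[-0.6255, 0.5477, -0.3641], [-0.4170, 0.3651, 0.5953], [0.2085, 0.1826, 0.6887], [0.6255, 0.7303, -0.1968]], R = [[4.7958, 0.0000, -1.2511], [0.0000, 5.4772, -1.6432], [0.0000, 0.0000, 5.1706]]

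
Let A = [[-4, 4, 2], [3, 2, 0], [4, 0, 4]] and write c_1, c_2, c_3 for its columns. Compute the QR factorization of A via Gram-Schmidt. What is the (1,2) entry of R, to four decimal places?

r_{12} = -1.5617

c_1 = (-4, 3, 4); ‖c_1‖ = 6.4031, so q_1 = (-0.6247, 0.4685, 0.6247).
r_{12} = q_1·c_2 = -1.5617.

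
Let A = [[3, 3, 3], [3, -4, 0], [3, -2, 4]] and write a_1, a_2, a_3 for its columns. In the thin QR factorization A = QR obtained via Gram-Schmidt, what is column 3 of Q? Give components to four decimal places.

q_3 = (-0.2265, -0.5661, 0.7926)

a_1 = (3, 3, 3); ‖a_1‖ = 5.1962, so q_1 = (0.5774, 0.5774, 0.5774).
q_1·a_2 = 0.5774·3 + 0.5774·(-4) + 0.5774·(-2) = -1.7321.
u_2 = a_2 + 1.7321·q_1 = (4.0000, -3.0000, -1.0000).
‖u_2‖ = 5.0990, so q_2 = (0.7845, -0.5883, -0.1961).
q_1·a_3 = 0.5774·3 + 0.5774·0 + 0.5774·4 = 4.0415; q_2·a_3 = 0.7845·3 + (-0.5883)·0 + (-0.1961)·4 = 1.5689.
u_3 = a_3 − 4.0415·q_1 − 1.5689·q_2 = (-0.5641, -1.4103, 1.9744).
‖u_3‖ = 2.4910, so q_3 = (-0.2265, -0.5661, 0.7926).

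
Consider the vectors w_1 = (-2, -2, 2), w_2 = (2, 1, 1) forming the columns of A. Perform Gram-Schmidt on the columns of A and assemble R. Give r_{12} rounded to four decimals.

r_{12} = -1.1547

w_1 = (-2, -2, 2); ‖w_1‖ = 3.4641, so q_1 = (-0.5774, -0.5774, 0.5774).
r_{12} = q_1·w_2 = -1.1547.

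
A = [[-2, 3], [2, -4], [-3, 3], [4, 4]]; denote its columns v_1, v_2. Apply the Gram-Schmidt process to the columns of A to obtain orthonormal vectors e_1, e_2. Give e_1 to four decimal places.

e_1 = v_1/‖v_1‖ = (-2, 2, -3, 4)/5.7446 = (-0.3482, 0.3482, -0.5222, 0.6963).

e_1 = (-0.3482, 0.3482, -0.5222, 0.6963)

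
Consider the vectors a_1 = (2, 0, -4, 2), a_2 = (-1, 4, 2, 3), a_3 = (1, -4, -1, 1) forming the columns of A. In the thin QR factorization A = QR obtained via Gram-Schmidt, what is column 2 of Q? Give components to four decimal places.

a_1 = (2, 0, -4, 2); ‖a_1‖ = 4.8990, so q_1 = (0.4082, 0.0000, -0.8165, 0.4082).
q_1·a_2 = 0.4082·(-1) + 0.0000·4 + (-0.8165)·2 + 0.4082·3 = -0.8165.
u_2 = a_2 + 0.8165·q_1 = (-0.6667, 4.0000, 1.3333, 3.3333).
‖u_2‖ = 5.4160, so q_2 = (-0.1231, 0.7385, 0.2462, 0.6155).

q_2 = (-0.1231, 0.7385, 0.2462, 0.6155)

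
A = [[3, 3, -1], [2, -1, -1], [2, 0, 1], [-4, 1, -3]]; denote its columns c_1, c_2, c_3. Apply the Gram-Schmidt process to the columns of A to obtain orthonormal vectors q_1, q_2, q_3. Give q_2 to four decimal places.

q_1 = c_1/‖c_1‖ = (3, 2, 2, -4)/5.7446 = (0.5222, 0.3482, 0.3482, -0.6963).
r_{12} = q_1·c_2 = 0.5222.
u_2 = c_2 − 0.5222·q_1 = (2.7273, -1.1818, -0.1818, 1.3636).
‖u_2‖ = 3.2753, so q_2 = (0.8327, -0.3608, -0.0555, 0.4163).

q_2 = (0.8327, -0.3608, -0.0555, 0.4163)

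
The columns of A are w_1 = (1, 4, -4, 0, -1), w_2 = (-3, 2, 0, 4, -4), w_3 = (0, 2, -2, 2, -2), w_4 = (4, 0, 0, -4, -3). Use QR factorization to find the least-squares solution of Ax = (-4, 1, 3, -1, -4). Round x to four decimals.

x = (1.1953, 2.3221, -4.0593, 0.5041)

w_1 = (1, 4, -4, 0, -1); ‖w_1‖ = 5.8310, so q_1 = (0.1715, 0.6860, -0.6860, 0.0000, -0.1715).
q_1·w_2 = 0.1715·(-3) + 0.6860·2 + (-0.6860)·0 + 0.0000·4 + (-0.1715)·(-4) = 1.5435.
u_2 = w_2 − 1.5435·q_1 = (-3.2647, 0.9412, 1.0588, 4.0000, -3.7353).
‖u_2‖ = 6.5282, so q_2 = (-0.5001, 0.1442, 0.1622, 0.6127, -0.5722).
q_1·w_3 = 0.1715·0 + 0.6860·2 + (-0.6860)·(-2) + 0.0000·2 + (-0.1715)·(-2) = 3.0870; q_2·w_3 = (-0.5001)·0 + 0.1442·2 + 0.1622·(-2) + 0.6127·2 + (-0.5722)·(-2) = 2.3338.
u_3 = w_3 − 3.0870·q_1 − 2.3338·q_2 = (0.6377, -0.4541, -0.2609, 0.5700, -0.1353).
‖u_3‖ = 1.0120, so q_3 = (0.6301, -0.4487, -0.2578, 0.5633, -0.1337).
q_1·w_4 = 0.1715·4 + 0.6860·0 + (-0.6860)·0 + 0.0000·(-4) + (-0.1715)·(-3) = 1.2005; q_2·w_4 = (-0.5001)·4 + 0.1442·0 + 0.1622·0 + 0.6127·(-4) + (-0.5722)·(-3) = -2.7347; q_3·w_4 = 0.6301·4 + (-0.4487)·0 + (-0.2578)·0 + 0.5633·(-4) + (-0.1337)·(-3) = 0.6683.
u_4 = w_4 − 1.2005·q_1 + 2.7347·q_2 − 0.6683·q_3 = (2.0054, -0.1294, 1.4394, -2.7008, -4.2695).
‖u_4‖ = 5.6244, so q_4 = (0.3566, -0.0230, 0.2559, -0.4802, -0.7591).
Qᵀb = (-1.3720, 4.3071, -3.7712, 2.8352).
Back-substitute: x_4 = 2.8352/5.6244 = 0.5041.
x_3 = (-3.7712 − 0.6683·0.5041)/1.0120 = -4.0593.
x_2 = (4.3071 − 2.3338·(-4.0593) + 2.7347·0.5041)/6.5282 = 2.3221.
x_1 = (-1.3720 − 1.5435·2.3221 − 3.0870·(-4.0593) − 1.2005·0.5041)/5.8310 = 1.1953.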